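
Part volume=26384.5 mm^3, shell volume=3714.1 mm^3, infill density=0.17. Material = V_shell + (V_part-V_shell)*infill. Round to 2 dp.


V_infill = (26384.5 - 3714.1) * 0.17 = 3853.97
V_total = 3714.1 + 3853.97 = 7568.07 mm^3


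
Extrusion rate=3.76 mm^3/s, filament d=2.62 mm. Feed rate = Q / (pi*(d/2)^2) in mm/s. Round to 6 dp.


A = pi*(2.62/2)^2 = 5.391287
v = 3.76 / 5.391287 = 0.697422 mm/s


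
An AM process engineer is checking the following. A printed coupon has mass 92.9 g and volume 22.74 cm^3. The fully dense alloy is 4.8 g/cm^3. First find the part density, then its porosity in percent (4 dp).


rho_part = 92.9 / 22.74 = 4.08531223 g/cm^3
Porosity = (1 - 4.08531223/4.8)*100 = 14.8893 %


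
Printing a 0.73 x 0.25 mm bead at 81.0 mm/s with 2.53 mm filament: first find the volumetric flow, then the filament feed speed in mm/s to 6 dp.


Q = 0.73 * 0.25 * 81.0 = 14.7825 mm^3/s
A_fil = pi*(2.53/2)^2 = 5.0272551 mm^2
v_feed = 14.7825 / 5.0272551 = 2.940471 mm/s


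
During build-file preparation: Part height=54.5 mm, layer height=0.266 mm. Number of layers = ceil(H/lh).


Layers = ceil(54.5/0.266) = 205


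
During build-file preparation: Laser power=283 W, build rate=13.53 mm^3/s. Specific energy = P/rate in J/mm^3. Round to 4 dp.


SE = 283 / 13.53 = 20.9165 J/mm^3


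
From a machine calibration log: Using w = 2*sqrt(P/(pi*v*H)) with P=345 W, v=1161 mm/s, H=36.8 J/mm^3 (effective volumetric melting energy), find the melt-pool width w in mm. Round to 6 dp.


w = 2*sqrt(345/(pi*1161*36.8)) = 0.101397 mm


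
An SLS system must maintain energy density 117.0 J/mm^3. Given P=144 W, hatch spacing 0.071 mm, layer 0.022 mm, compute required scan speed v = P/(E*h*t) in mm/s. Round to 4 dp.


v = 144 / (117.0*0.071*0.022) = 787.9444 mm/s


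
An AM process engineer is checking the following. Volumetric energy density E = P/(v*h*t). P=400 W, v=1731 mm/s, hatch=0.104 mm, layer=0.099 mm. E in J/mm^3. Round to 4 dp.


E = 400 / (1731*0.104*0.099) = 22.4437 J/mm^3


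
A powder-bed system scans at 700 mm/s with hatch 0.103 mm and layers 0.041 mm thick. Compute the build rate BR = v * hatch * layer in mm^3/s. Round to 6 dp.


Rate = 700 * 0.103 * 0.041 = 2.9561 mm^3/s


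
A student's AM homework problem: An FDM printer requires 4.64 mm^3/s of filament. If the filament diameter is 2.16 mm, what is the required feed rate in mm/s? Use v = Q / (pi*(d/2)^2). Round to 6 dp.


A = pi*(2.16/2)^2 = 3.664354
v = 4.64 / 3.664354 = 1.266253 mm/s


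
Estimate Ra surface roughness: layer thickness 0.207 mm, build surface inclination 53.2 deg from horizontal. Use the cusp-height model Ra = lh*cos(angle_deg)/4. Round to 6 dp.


Ra = 0.207 * cos(53.2) / 4 = 0.030999 mm


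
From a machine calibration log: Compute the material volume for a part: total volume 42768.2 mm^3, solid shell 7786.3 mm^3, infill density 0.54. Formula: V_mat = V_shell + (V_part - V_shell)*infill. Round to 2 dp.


V_infill = (42768.2 - 7786.3) * 0.54 = 18890.23
V_total = 7786.3 + 18890.23 = 26676.53 mm^3


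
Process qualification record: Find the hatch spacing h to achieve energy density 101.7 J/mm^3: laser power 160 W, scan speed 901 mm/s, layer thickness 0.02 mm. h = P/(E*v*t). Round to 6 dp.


h = 160 / (101.7*901*0.02) = 0.087306 mm


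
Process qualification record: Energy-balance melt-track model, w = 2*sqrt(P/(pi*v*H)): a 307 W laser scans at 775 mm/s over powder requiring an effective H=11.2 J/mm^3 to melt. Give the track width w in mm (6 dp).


w = 2*sqrt(307/(pi*775*11.2)) = 0.212209 mm


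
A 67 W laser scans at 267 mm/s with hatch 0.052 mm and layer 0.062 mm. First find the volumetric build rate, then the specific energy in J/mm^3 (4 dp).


Build rate = 267 * 0.052 * 0.062 = 0.860808 mm^3/s
SE = 67 / 0.860808 = 77.8338 J/mm^3


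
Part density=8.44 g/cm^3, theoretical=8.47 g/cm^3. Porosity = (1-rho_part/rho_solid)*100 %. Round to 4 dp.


Porosity = (1-8.44/8.47)*100 = 0.3542 %


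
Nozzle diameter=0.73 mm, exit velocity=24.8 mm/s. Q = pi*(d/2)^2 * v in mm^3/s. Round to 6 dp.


A = pi*(0.73/2)^2 = 0.41853868 mm^2
Q = 0.41853868 * 24.8 = 10.379759 mm^3/s


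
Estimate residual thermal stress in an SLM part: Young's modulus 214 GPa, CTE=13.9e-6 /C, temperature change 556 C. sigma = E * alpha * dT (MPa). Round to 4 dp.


sigma = 214*1000 * 13.9e-6 * 556 = 1653.8776 MPa


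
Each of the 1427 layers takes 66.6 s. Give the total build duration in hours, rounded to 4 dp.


t = 1427 * 66.6 / 3600 = 26.3995 hrs


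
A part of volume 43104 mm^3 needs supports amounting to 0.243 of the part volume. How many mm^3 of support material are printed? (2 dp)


V_support = 43104 * 0.243 = 10474.27 mm^3


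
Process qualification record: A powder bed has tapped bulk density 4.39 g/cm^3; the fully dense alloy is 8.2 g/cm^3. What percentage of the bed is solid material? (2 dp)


Packing = (4.39/8.2)*100 = 53.54 %


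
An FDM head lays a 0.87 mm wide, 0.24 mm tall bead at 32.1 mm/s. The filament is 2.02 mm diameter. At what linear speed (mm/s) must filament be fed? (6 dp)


Q = 0.87 * 0.24 * 32.1 = 6.70248 mm^3/s
A_fil = pi*(2.02/2)^2 = 3.20473867 mm^2
v_feed = 6.70248 / 3.20473867 = 2.091428 mm/s


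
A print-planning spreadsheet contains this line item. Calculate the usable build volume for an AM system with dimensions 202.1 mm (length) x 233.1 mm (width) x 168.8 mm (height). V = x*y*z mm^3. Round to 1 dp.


V = 202.1 * 233.1 * 168.8 = 7952085.3 mm^3


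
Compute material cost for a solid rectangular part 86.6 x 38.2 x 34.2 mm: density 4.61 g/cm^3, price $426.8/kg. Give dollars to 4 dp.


V = 86.6 * 38.2 * 34.2 = 113137.704 mm^3 = 113.137704 cm^3
Mass = 113.137704 * 4.61 / 1000 = 0.52156482 kg
Cost = 0.52156482 * 426.8 = 222.6039 $


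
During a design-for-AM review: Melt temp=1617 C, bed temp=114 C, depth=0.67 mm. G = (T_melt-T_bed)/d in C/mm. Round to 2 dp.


G = (1617-114)/0.67 = 2243.28 C/mm


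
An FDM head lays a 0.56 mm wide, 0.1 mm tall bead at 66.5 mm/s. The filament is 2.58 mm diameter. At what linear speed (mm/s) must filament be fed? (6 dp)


Q = 0.56 * 0.1 * 66.5 = 3.724 mm^3/s
A_fil = pi*(2.58/2)^2 = 5.22792433 mm^2
v_feed = 3.724 / 5.22792433 = 0.712329 mm/s


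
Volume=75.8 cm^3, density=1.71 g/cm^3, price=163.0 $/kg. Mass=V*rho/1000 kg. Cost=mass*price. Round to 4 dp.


Mass = 75.8*1.71/1000 = 0.129618 kg
Cost = 0.129618 * 163.0 = 21.1277 $


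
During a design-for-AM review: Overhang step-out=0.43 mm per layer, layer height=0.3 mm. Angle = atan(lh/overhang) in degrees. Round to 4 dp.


angle = atan(0.3/0.43) = 34.9025 degrees


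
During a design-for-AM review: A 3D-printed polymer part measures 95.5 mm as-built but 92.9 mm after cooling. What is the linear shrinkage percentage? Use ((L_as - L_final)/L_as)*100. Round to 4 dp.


Shrinkage = ((95.5-92.9)/95.5)*100 = 2.7225 %


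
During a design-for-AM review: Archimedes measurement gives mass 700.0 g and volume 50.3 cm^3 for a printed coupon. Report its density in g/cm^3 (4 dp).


rho = 700.0 / 50.3 = 13.9165 g/cm^3


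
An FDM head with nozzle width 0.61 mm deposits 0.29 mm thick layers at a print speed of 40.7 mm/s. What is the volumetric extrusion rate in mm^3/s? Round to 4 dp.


Rate = 0.61 * 0.29 * 40.7 = 7.1998 mm^3/s


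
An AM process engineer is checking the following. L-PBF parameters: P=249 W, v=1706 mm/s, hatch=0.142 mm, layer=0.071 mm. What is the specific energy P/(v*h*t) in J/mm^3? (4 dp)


Build rate = 1706 * 0.142 * 0.071 = 17.199892 mm^3/s
SE = 249 / 17.199892 = 14.4768 J/mm^3


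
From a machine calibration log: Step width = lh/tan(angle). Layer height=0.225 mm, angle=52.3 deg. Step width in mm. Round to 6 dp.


step = 0.225 / tan(52.3) = 0.1739 mm


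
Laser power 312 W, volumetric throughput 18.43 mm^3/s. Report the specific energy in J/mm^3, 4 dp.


SE = 312 / 18.43 = 16.9289 J/mm^3


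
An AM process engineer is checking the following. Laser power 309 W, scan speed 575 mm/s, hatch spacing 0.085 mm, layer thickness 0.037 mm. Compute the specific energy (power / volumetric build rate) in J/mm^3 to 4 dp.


Build rate = 575 * 0.085 * 0.037 = 1.808375 mm^3/s
SE = 309 / 1.808375 = 170.8716 J/mm^3


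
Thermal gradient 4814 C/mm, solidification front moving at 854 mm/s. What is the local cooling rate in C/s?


CR = 4814 * 854 = 4111156 C/s


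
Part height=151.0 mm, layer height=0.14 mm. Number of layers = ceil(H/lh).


Layers = ceil(151.0/0.14) = 1079


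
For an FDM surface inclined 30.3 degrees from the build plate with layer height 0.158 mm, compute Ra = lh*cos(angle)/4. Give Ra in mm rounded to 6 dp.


Ra = 0.158 * cos(30.3) / 4 = 0.034104 mm


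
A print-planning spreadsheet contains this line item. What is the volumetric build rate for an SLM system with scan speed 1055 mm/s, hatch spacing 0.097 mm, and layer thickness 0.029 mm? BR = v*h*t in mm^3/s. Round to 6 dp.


Rate = 1055 * 0.097 * 0.029 = 2.967715 mm^3/s


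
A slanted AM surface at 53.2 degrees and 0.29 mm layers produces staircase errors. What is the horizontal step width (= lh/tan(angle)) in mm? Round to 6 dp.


step = 0.29 / tan(53.2) = 0.216948 mm


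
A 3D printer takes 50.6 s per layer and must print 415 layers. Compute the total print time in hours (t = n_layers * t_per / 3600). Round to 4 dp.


t = 415 * 50.6 / 3600 = 5.8331 hrs


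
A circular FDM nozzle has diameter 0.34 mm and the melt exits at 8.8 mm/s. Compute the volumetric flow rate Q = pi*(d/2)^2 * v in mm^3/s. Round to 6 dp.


A = pi*(0.34/2)^2 = 0.09079203 mm^2
Q = 0.09079203 * 8.8 = 0.79897 mm^3/s


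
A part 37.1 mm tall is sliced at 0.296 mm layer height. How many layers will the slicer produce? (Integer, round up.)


Layers = ceil(37.1/0.296) = 126


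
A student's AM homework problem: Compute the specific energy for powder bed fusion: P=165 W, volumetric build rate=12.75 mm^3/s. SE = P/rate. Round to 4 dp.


SE = 165 / 12.75 = 12.9412 J/mm^3


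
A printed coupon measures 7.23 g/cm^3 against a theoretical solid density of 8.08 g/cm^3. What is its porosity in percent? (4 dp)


Porosity = (1-7.23/8.08)*100 = 10.5198 %


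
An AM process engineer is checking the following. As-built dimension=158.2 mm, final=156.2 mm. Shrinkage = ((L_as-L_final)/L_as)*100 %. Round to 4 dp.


Shrinkage = ((158.2-156.2)/158.2)*100 = 1.2642 %


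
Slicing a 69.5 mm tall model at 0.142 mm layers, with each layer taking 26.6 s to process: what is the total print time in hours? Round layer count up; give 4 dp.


Layers = ceil(69.5/0.142) = 490
t = 490 * 26.6 / 3600 = 3.6206 hrs


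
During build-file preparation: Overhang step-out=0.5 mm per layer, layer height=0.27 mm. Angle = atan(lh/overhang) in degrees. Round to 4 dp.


angle = atan(0.27/0.5) = 28.369 degrees


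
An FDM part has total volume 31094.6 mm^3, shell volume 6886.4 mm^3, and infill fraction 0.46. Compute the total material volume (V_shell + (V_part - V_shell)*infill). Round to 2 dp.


V_infill = (31094.6 - 6886.4) * 0.46 = 11135.77
V_total = 6886.4 + 11135.77 = 18022.17 mm^3


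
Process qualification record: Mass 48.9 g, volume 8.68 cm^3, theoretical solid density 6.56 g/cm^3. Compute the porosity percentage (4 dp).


rho_part = 48.9 / 8.68 = 5.63364055 g/cm^3
Porosity = (1 - 5.63364055/6.56)*100 = 14.1213 %


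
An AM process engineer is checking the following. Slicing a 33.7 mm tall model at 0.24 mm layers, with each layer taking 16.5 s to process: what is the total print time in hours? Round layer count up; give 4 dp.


Layers = ceil(33.7/0.24) = 141
t = 141 * 16.5 / 3600 = 0.6463 hrs


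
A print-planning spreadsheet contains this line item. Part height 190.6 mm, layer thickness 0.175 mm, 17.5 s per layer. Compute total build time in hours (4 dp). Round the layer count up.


Layers = ceil(190.6/0.175) = 1090
t = 1090 * 17.5 / 3600 = 5.2986 hrs


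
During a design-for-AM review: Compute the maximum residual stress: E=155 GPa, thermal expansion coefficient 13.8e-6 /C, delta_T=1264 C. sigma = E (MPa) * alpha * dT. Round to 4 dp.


sigma = 155*1000 * 13.8e-6 * 1264 = 2703.696 MPa


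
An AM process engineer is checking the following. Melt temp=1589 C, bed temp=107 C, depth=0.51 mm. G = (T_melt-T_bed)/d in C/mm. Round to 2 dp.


G = (1589-107)/0.51 = 2905.88 C/mm


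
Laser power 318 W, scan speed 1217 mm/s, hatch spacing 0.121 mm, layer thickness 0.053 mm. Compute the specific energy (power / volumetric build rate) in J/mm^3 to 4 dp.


Build rate = 1217 * 0.121 * 0.053 = 7.804621 mm^3/s
SE = 318 / 7.804621 = 40.7451 J/mm^3


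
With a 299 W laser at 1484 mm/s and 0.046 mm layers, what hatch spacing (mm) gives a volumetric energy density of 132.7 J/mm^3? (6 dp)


h = 299 / (132.7*1484*0.046) = 0.033007 mm


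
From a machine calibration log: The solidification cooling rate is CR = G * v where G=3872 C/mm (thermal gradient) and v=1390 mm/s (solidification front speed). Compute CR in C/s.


CR = 3872 * 1390 = 5382080 C/s


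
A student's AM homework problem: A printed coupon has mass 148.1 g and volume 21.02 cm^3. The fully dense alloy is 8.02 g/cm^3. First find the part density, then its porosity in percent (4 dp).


rho_part = 148.1 / 21.02 = 7.04567079 g/cm^3
Porosity = (1 - 7.04567079/8.02)*100 = 12.1487 %


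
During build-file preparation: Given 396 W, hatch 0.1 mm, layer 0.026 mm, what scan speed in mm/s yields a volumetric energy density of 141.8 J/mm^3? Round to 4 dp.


v = 396 / (141.8*0.1*0.026) = 1074.1022 mm/s


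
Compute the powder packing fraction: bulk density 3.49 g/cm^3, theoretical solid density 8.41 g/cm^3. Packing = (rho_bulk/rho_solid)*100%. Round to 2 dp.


Packing = (3.49/8.41)*100 = 41.5 %


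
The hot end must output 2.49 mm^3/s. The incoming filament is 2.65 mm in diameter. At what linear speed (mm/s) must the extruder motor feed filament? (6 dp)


A = pi*(2.65/2)^2 = 5.515459
v = 2.49 / 5.515459 = 0.451458 mm/s


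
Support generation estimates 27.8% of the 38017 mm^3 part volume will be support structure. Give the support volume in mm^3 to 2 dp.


V_support = 38017 * 0.278 = 10568.73 mm^3


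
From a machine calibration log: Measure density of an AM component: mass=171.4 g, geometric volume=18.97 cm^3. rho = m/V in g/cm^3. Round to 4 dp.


rho = 171.4 / 18.97 = 9.0353 g/cm^3


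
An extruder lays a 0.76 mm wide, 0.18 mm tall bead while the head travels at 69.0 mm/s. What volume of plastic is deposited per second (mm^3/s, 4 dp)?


Rate = 0.76 * 0.18 * 69.0 = 9.4392 mm^3/s


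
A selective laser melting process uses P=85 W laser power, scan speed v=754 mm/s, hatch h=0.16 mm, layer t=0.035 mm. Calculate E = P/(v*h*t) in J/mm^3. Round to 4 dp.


E = 85 / (754*0.16*0.035) = 20.1307 J/mm^3


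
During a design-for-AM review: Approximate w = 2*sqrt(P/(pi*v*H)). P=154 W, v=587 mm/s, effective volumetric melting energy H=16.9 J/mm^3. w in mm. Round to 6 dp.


w = 2*sqrt(154/(pi*587*16.9)) = 0.14059 mm


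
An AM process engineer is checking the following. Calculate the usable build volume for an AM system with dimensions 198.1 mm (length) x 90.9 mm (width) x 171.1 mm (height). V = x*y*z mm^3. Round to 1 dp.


V = 198.1 * 90.9 * 171.1 = 3081047.3 mm^3


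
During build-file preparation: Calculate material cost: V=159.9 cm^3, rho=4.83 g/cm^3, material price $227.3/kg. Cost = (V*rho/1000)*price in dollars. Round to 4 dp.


Mass = 159.9*4.83/1000 = 0.772317 kg
Cost = 0.772317 * 227.3 = 175.5477 $


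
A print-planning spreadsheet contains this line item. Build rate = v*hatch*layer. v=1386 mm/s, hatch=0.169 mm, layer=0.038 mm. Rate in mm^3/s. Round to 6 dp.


Rate = 1386 * 0.169 * 0.038 = 8.900892 mm^3/s


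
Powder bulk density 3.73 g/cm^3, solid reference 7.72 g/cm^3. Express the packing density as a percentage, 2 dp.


Packing = (3.73/7.72)*100 = 48.32 %


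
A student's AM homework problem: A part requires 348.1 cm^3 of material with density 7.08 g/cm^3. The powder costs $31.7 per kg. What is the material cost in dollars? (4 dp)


Mass = 348.1*7.08/1000 = 2.464548 kg
Cost = 2.464548 * 31.7 = 78.1262 $


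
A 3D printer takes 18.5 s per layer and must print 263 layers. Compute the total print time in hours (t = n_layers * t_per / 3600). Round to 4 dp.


t = 263 * 18.5 / 3600 = 1.3515 hrs


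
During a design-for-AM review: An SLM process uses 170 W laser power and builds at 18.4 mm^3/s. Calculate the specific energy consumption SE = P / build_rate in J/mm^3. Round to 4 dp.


SE = 170 / 18.4 = 9.2391 J/mm^3


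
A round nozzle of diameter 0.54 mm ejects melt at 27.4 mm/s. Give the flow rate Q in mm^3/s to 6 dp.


A = pi*(0.54/2)^2 = 0.2290221 mm^2
Q = 0.2290221 * 27.4 = 6.275206 mm^3/s


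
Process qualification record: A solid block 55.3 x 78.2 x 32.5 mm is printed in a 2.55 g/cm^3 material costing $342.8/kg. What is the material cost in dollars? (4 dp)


V = 55.3 * 78.2 * 32.5 = 140544.95 mm^3 = 140.54495 cm^3
Mass = 140.54495 * 2.55 / 1000 = 0.35838962 kg
Cost = 0.35838962 * 342.8 = 122.856 $


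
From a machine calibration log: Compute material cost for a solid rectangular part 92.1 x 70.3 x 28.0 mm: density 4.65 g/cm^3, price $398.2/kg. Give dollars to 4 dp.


V = 92.1 * 70.3 * 28.0 = 181289.64 mm^3 = 181.28964 cm^3
Mass = 181.28964 * 4.65 / 1000 = 0.84299683 kg
Cost = 0.84299683 * 398.2 = 335.6813 $


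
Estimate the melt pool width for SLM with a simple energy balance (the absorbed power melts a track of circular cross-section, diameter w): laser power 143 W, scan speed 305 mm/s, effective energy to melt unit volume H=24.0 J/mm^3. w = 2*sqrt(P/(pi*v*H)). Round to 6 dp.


w = 2*sqrt(143/(pi*305*24.0)) = 0.157713 mm


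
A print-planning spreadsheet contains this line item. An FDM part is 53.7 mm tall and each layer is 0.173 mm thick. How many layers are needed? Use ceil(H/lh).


Layers = ceil(53.7/0.173) = 311


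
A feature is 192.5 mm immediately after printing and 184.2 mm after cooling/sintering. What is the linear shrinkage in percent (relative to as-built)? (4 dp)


Shrinkage = ((192.5-184.2)/192.5)*100 = 4.3117 %


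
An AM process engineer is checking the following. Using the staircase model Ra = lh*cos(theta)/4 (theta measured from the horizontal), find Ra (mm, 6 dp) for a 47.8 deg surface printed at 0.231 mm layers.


Ra = 0.231 * cos(47.8) / 4 = 0.038792 mm


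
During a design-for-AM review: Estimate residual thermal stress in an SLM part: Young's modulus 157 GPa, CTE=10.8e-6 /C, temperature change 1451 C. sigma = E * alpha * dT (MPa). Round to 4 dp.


sigma = 157*1000 * 10.8e-6 * 1451 = 2460.3156 MPa


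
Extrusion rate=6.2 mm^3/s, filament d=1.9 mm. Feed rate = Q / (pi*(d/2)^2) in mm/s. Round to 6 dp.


A = pi*(1.9/2)^2 = 2.835287
v = 6.2 / 2.835287 = 2.186727 mm/s


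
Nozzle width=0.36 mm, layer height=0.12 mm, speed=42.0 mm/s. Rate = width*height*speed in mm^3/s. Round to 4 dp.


Rate = 0.36 * 0.12 * 42.0 = 1.8144 mm^3/s


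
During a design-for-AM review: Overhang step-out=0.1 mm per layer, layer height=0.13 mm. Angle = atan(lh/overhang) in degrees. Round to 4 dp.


angle = atan(0.13/0.1) = 52.4314 degrees


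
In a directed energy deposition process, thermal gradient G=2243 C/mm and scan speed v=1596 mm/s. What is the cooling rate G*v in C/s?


CR = 2243 * 1596 = 3579828 C/s


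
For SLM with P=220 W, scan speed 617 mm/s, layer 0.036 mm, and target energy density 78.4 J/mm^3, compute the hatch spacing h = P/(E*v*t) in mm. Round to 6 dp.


h = 220 / (78.4*617*0.036) = 0.126334 mm


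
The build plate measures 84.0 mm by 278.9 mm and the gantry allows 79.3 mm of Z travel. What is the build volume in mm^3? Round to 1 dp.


V = 84.0 * 278.9 * 79.3 = 1857808.7 mm^3


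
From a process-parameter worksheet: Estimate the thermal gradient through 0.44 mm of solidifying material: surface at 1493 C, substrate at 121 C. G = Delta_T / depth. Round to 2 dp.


G = (1493-121)/0.44 = 3118.18 C/mm


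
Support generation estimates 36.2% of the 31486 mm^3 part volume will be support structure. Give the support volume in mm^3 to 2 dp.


V_support = 31486 * 0.362 = 11397.93 mm^3


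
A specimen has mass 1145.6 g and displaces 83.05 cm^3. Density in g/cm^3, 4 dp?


rho = 1145.6 / 83.05 = 13.7941 g/cm^3


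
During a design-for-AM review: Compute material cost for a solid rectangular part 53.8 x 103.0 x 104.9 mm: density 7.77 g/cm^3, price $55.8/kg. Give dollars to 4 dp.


V = 53.8 * 103.0 * 104.9 = 581292.86 mm^3 = 581.29286 cm^3
Mass = 581.29286 * 7.77 / 1000 = 4.51664552 kg
Cost = 4.51664552 * 55.8 = 252.0288 $


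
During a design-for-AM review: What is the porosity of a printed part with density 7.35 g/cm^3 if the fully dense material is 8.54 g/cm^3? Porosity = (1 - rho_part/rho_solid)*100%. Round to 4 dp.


Porosity = (1-7.35/8.54)*100 = 13.9344 %


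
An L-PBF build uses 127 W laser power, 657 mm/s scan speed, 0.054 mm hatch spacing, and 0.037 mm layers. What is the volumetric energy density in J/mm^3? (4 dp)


E = 127 / (657*0.054*0.037) = 96.7482 J/mm^3


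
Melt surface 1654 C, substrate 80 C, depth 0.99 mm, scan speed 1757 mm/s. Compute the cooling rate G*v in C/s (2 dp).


G = (1654-80)/0.99 = 1589.8989899 C/mm
CR = 1589.8989899 * 1757 = 2793452.53 C/s


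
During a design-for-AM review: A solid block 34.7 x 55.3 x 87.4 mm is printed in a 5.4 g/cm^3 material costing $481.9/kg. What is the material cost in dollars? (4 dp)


V = 34.7 * 55.3 * 87.4 = 167712.734 mm^3 = 167.712734 cm^3
Mass = 167.712734 * 5.4 / 1000 = 0.90564876 kg
Cost = 0.90564876 * 481.9 = 436.4321 $


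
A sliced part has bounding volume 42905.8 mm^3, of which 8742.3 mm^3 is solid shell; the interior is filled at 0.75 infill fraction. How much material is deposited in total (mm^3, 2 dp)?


V_infill = (42905.8 - 8742.3) * 0.75 = 25622.63
V_total = 8742.3 + 25622.63 = 34364.93 mm^3


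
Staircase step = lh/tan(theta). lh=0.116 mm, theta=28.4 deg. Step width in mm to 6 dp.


step = 0.116 / tan(28.4) = 0.214538 mm


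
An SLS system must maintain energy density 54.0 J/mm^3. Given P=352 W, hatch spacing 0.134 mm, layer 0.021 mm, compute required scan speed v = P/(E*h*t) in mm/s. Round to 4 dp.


v = 352 / (54.0*0.134*0.021) = 2316.46 mm/s


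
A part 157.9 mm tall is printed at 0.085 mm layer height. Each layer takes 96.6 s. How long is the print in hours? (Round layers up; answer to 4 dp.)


Layers = ceil(157.9/0.085) = 1858
t = 1858 * 96.6 / 3600 = 49.8563 hrs


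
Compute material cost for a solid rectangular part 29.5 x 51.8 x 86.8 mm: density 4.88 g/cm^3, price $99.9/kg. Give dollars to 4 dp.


V = 29.5 * 51.8 * 86.8 = 132639.08 mm^3 = 132.63908 cm^3
Mass = 132.63908 * 4.88 / 1000 = 0.64727871 kg
Cost = 0.64727871 * 99.9 = 64.6631 $


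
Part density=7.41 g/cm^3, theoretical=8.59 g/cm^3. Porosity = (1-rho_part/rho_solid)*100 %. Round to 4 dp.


Porosity = (1-7.41/8.59)*100 = 13.7369 %


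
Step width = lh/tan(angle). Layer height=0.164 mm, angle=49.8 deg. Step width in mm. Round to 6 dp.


step = 0.164 / tan(49.8) = 0.138591 mm


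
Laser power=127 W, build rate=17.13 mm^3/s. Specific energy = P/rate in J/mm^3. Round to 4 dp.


SE = 127 / 17.13 = 7.4139 J/mm^3


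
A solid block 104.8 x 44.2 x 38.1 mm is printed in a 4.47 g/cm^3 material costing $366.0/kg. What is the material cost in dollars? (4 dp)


V = 104.8 * 44.2 * 38.1 = 176485.296 mm^3 = 176.485296 cm^3
Mass = 176.485296 * 4.47 / 1000 = 0.78888927 kg
Cost = 0.78888927 * 366.0 = 288.7335 $


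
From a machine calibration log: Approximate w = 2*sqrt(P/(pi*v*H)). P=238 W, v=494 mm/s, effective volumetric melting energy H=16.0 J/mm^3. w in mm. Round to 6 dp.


w = 2*sqrt(238/(pi*494*16.0)) = 0.195803 mm


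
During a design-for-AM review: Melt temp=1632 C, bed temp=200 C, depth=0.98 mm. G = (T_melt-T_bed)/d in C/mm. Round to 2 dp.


G = (1632-200)/0.98 = 1461.22 C/mm


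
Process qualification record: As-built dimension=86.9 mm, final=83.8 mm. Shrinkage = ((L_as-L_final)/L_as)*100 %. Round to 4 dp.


Shrinkage = ((86.9-83.8)/86.9)*100 = 3.5673 %


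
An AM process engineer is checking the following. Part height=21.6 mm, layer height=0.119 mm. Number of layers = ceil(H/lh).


Layers = ceil(21.6/0.119) = 182


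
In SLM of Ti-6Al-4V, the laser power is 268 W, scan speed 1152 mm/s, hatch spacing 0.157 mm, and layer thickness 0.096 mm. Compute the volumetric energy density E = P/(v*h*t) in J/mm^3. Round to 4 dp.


E = 268 / (1152*0.157*0.096) = 15.4352 J/mm^3


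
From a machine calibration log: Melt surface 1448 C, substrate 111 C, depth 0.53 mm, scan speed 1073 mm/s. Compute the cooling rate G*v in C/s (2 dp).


G = (1448-111)/0.53 = 2522.64150943 C/mm
CR = 2522.64150943 * 1073 = 2706794.34 C/s


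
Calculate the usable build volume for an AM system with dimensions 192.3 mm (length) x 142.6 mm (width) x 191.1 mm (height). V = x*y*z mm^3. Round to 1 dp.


V = 192.3 * 142.6 * 191.1 = 5240340.4 mm^3


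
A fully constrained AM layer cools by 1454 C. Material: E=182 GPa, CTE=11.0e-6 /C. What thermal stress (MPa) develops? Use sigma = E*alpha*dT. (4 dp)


sigma = 182*1000 * 11.0e-6 * 1454 = 2910.908 MPa


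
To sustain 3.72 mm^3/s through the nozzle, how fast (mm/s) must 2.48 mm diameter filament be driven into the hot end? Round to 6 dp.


A = pi*(2.48/2)^2 = 4.830513
v = 3.72 / 4.830513 = 0.770105 mm/s


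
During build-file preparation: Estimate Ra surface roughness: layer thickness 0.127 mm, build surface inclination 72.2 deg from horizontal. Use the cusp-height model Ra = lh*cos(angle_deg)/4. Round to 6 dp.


Ra = 0.127 * cos(72.2) / 4 = 0.009706 mm


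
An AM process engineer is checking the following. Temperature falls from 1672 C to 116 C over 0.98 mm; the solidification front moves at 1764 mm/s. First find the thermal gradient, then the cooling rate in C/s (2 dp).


G = (1672-116)/0.98 = 1587.75510204 C/mm
CR = 1587.75510204 * 1764 = 2800800.0 C/s


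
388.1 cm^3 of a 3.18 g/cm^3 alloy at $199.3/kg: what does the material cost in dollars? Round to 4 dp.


Mass = 388.1*3.18/1000 = 1.234158 kg
Cost = 1.234158 * 199.3 = 245.9677 $


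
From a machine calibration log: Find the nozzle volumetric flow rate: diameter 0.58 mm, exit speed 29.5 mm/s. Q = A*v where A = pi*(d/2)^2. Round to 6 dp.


A = pi*(0.58/2)^2 = 0.26420794 mm^2
Q = 0.26420794 * 29.5 = 7.794134 mm^3/s


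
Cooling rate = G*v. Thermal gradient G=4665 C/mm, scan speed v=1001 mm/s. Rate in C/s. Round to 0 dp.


CR = 4665 * 1001 = 4669665 C/s


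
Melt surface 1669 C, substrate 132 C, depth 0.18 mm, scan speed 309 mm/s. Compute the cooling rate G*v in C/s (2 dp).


G = (1669-132)/0.18 = 8538.88888889 C/mm
CR = 8538.88888889 * 309 = 2638516.67 C/s


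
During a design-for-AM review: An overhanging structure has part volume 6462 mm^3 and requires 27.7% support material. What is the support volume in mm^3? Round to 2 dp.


V_support = 6462 * 0.277 = 1789.97 mm^3


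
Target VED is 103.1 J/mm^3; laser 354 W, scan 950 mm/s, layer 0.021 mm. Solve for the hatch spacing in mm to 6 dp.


h = 354 / (103.1*950*0.021) = 0.172108 mm


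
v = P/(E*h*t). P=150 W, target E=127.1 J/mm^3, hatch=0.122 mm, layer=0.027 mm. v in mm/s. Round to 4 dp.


v = 150 / (127.1*0.122*0.027) = 358.2796 mm/s


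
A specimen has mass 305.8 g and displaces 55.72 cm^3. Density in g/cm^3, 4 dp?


rho = 305.8 / 55.72 = 5.4882 g/cm^3


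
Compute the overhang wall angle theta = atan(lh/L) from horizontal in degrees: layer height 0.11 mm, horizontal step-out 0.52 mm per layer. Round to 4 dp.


angle = atan(0.11/0.52) = 11.9442 degrees


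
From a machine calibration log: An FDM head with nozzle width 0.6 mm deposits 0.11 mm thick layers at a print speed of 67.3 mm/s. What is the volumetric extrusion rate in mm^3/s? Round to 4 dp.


Rate = 0.6 * 0.11 * 67.3 = 4.4418 mm^3/s


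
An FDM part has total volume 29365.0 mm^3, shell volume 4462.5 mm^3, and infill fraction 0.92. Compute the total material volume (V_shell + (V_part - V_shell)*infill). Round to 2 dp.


V_infill = (29365.0 - 4462.5) * 0.92 = 22910.3
V_total = 4462.5 + 22910.3 = 27372.8 mm^3


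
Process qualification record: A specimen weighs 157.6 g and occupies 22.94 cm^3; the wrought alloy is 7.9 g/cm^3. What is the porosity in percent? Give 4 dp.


rho_part = 157.6 / 22.94 = 6.8700959 g/cm^3
Porosity = (1 - 6.8700959/7.9)*100 = 13.0368 %


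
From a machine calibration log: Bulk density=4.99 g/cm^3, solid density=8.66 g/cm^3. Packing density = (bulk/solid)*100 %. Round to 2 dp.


Packing = (4.99/8.66)*100 = 57.62 %


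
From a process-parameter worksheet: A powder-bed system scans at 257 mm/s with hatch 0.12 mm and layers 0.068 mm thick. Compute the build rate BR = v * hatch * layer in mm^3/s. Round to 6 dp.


Rate = 257 * 0.12 * 0.068 = 2.09712 mm^3/s


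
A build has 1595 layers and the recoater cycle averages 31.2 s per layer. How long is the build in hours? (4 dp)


t = 1595 * 31.2 / 3600 = 13.8233 hrs


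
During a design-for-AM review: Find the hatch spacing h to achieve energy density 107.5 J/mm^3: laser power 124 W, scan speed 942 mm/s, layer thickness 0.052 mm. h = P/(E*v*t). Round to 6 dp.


h = 124 / (107.5*942*0.052) = 0.023548 mm


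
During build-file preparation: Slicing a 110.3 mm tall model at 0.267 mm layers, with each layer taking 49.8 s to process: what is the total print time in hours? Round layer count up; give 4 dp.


Layers = ceil(110.3/0.267) = 414
t = 414 * 49.8 / 3600 = 5.727 hrs


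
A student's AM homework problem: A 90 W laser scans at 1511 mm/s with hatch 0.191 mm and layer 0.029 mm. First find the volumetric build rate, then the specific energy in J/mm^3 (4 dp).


Build rate = 1511 * 0.191 * 0.029 = 8.369429 mm^3/s
SE = 90 / 8.369429 = 10.7534 J/mm^3


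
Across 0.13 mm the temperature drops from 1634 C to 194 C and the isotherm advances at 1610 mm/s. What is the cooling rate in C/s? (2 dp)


G = (1634-194)/0.13 = 11076.92307692 C/mm
CR = 11076.92307692 * 1610 = 17833846.15 C/s


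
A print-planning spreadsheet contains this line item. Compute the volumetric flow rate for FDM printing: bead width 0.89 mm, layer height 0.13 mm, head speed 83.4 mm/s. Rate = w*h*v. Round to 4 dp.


Rate = 0.89 * 0.13 * 83.4 = 9.6494 mm^3/s


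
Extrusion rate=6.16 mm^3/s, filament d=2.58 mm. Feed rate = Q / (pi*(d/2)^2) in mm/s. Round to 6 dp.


A = pi*(2.58/2)^2 = 5.227924
v = 6.16 / 5.227924 = 1.178288 mm/s


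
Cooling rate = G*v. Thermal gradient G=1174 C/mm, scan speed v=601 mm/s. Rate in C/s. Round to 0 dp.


CR = 1174 * 601 = 705574 C/s


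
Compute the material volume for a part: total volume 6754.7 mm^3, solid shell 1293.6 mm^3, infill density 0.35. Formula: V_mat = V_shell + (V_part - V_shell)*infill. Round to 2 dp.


V_infill = (6754.7 - 1293.6) * 0.35 = 1911.39
V_total = 1293.6 + 1911.39 = 3204.99 mm^3


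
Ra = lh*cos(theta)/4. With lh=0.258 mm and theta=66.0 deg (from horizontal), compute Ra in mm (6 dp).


Ra = 0.258 * cos(66.0) / 4 = 0.026235 mm


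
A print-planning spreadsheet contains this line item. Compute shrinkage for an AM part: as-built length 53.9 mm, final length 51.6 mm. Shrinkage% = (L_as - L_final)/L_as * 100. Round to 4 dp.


Shrinkage = ((53.9-51.6)/53.9)*100 = 4.2672 %


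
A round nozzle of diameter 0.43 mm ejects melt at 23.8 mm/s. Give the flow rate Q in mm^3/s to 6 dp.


A = pi*(0.43/2)^2 = 0.14522012 mm^2
Q = 0.14522012 * 23.8 = 3.456239 mm^3/s


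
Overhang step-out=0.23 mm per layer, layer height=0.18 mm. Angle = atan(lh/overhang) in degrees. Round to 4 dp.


angle = atan(0.18/0.23) = 38.047 degrees


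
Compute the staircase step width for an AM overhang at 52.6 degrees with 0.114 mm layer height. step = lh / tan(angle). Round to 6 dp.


step = 0.114 / tan(52.6) = 0.08716 mm


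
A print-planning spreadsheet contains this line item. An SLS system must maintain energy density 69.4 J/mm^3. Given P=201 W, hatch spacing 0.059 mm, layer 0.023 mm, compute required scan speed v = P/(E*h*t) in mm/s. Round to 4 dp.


v = 201 / (69.4*0.059*0.023) = 2134.3063 mm/s


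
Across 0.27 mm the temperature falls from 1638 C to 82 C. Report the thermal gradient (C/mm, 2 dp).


G = (1638-82)/0.27 = 5762.96 C/mm


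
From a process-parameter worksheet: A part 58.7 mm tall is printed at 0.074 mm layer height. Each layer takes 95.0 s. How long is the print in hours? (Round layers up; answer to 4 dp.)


Layers = ceil(58.7/0.074) = 794
t = 794 * 95.0 / 3600 = 20.9528 hrs


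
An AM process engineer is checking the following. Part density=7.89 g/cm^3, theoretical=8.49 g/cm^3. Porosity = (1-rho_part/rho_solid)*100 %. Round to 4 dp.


Porosity = (1-7.89/8.49)*100 = 7.0671 %


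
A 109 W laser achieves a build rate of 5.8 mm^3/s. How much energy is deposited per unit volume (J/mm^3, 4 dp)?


SE = 109 / 5.8 = 18.7931 J/mm^3


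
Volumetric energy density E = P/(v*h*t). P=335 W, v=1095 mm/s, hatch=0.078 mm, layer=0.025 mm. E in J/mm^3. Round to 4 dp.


E = 335 / (1095*0.078*0.025) = 156.8903 J/mm^3


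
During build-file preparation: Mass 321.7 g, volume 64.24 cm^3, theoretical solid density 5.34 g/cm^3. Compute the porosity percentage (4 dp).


rho_part = 321.7 / 64.24 = 5.00778331 g/cm^3
Porosity = (1 - 5.00778331/5.34)*100 = 6.2213 %


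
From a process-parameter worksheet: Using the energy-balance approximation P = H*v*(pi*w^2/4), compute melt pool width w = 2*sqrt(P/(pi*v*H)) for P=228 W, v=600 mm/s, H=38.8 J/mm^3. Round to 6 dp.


w = 2*sqrt(228/(pi*600*38.8)) = 0.111669 mm


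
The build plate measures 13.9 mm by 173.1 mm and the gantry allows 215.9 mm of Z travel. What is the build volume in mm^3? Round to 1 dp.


V = 13.9 * 173.1 * 215.9 = 519474.8 mm^3


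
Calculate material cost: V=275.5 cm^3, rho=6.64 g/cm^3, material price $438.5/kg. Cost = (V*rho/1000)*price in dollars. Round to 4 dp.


Mass = 275.5*6.64/1000 = 1.82932 kg
Cost = 1.82932 * 438.5 = 802.1568 $


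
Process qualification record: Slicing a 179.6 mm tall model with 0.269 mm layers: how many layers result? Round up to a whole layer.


Layers = ceil(179.6/0.269) = 668


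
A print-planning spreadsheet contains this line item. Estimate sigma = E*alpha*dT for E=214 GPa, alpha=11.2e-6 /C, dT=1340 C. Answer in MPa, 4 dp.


sigma = 214*1000 * 11.2e-6 * 1340 = 3211.712 MPa


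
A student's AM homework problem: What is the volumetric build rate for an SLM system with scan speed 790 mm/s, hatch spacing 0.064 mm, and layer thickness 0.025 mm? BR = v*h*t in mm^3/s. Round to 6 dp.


Rate = 790 * 0.064 * 0.025 = 1.264 mm^3/s


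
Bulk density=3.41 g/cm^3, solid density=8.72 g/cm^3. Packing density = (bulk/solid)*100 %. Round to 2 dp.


Packing = (3.41/8.72)*100 = 39.11 %


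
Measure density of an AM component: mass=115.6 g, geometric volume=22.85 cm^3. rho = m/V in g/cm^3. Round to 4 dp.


rho = 115.6 / 22.85 = 5.0591 g/cm^3


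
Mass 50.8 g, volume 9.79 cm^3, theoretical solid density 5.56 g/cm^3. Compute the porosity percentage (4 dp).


rho_part = 50.8 / 9.79 = 5.18896834 g/cm^3
Porosity = (1 - 5.18896834/5.56)*100 = 6.6732 %


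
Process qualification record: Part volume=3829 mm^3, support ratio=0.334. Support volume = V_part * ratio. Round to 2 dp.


V_support = 3829 * 0.334 = 1278.89 mm^3


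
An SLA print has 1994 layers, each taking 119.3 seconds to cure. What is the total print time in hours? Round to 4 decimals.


t = 1994 * 119.3 / 3600 = 66.0789 hrs


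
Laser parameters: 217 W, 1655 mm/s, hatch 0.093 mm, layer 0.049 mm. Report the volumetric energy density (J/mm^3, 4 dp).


E = 217 / (1655*0.093*0.049) = 28.7728 J/mm^3


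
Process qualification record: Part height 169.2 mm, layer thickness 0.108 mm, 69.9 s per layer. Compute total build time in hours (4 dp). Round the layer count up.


Layers = ceil(169.2/0.108) = 1567
t = 1567 * 69.9 / 3600 = 30.4259 hrs


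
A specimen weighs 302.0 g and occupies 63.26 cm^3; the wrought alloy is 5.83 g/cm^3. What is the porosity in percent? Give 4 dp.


rho_part = 302.0 / 63.26 = 4.77394878 g/cm^3
Porosity = (1 - 4.77394878/5.83)*100 = 18.1141 %


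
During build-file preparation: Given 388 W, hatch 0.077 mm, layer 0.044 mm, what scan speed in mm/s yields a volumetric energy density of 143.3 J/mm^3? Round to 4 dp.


v = 388 / (143.3*0.077*0.044) = 799.1754 mm/s


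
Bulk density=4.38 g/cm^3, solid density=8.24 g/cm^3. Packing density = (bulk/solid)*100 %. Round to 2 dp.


Packing = (4.38/8.24)*100 = 53.16 %


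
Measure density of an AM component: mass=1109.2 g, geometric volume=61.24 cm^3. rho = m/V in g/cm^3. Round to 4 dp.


rho = 1109.2 / 61.24 = 18.1123 g/cm^3


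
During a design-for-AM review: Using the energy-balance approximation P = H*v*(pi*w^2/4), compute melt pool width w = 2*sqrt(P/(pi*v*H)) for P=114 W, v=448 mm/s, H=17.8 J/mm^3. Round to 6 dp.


w = 2*sqrt(114/(pi*448*17.8)) = 0.134914 mm


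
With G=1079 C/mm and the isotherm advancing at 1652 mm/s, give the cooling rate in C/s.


CR = 1079 * 1652 = 1782508 C/s


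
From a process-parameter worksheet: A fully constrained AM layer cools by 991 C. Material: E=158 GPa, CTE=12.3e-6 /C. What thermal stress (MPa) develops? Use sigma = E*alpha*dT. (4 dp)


sigma = 158*1000 * 12.3e-6 * 991 = 1925.9094 MPa


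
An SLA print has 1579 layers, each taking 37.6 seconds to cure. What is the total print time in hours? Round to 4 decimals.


t = 1579 * 37.6 / 3600 = 16.4918 hrs


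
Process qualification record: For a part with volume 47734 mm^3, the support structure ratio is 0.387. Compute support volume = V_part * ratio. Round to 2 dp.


V_support = 47734 * 0.387 = 18473.06 mm^3


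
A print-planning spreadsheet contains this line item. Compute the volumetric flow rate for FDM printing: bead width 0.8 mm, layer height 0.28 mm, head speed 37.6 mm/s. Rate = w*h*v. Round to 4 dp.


Rate = 0.8 * 0.28 * 37.6 = 8.4224 mm^3/s


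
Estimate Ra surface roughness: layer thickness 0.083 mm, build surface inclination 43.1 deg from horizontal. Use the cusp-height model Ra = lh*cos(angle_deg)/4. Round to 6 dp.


Ra = 0.083 * cos(43.1) / 4 = 0.015151 mm


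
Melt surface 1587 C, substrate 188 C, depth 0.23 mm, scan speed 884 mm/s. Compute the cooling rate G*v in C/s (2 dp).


G = (1587-188)/0.23 = 6082.60869565 C/mm
CR = 6082.60869565 * 884 = 5377026.09 C/s


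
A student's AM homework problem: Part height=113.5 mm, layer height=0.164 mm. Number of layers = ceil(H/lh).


Layers = ceil(113.5/0.164) = 693


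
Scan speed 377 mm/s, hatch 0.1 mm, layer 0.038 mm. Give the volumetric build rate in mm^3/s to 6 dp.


Rate = 377 * 0.1 * 0.038 = 1.4326 mm^3/s


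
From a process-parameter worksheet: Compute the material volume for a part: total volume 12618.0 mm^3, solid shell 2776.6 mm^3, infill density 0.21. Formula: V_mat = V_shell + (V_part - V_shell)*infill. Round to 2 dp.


V_infill = (12618.0 - 2776.6) * 0.21 = 2066.69
V_total = 2776.6 + 2066.69 = 4843.29 mm^3


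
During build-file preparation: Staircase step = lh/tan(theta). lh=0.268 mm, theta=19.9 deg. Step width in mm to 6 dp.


step = 0.268 / tan(19.9) = 0.740342 mm


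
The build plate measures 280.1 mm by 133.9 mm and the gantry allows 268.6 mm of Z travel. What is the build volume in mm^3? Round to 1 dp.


V = 280.1 * 133.9 * 268.6 = 10073947.8 mm^3
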